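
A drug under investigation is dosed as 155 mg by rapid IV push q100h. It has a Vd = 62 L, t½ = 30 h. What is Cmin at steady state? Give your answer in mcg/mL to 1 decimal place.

τ/t½ = 100/30 ≈ 3.3333, so fraction remaining f = (1/2)^(100/30) ≈ 0.0992.
Accumulation ratio R = 1/(1 − f) ≈ 1/0.9008 ≈ 1.1101.
Single-dose peak C₀ = D/Vd = 155/62 ≈ 2.500 mcg/mL.
Cmax,ss = C₀/(1 − f) ≈ 2.500/0.9008 ≈ 2.775 mcg/mL.
One interval later, Cmin,ss = Cmax,ss·e^(−kτ) ≈ 2.775 × 0.0992 ≈ 0.275 mcg/mL.

0.3 mcg/mL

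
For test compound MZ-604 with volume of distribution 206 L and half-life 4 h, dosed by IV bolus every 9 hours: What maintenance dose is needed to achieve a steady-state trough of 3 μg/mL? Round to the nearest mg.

2322 mg

τ/t½ = 9/4 ≈ 2.25, so f = (1/2)^(9/4) ≈ 0.210224.
Cmin,ss = (D/Vd)·f/(1−f), so D = Cmin,ss·Vd·(1−f)/f.
D = 3 × 206 × (1−f)/f ≈ 3 × 206 × 3.75683 ≈ 2321.72 mg.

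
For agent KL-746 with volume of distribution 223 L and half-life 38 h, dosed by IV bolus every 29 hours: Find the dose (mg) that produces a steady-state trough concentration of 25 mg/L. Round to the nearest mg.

3887 mg

τ/t½ = 29/38 ≈ 0.76316, so f = (1/2)^(29/38) ≈ 0.589205.
Cmin,ss = (D/Vd)·f/(1−f), so D = Cmin,ss·Vd·(1−f)/f.
D = 25 × 223 × (1−f)/f ≈ 25 × 223 × 0.69720 ≈ 3886.89 mg.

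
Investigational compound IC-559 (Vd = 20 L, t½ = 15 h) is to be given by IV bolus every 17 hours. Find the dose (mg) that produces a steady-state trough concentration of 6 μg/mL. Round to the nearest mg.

143 mg

τ/t½ = 17/15 ≈ 1.1333, so f = (1/2)^(17/15) ≈ 0.455861.
Cmin,ss = (D/Vd)·f/(1−f), so D = Cmin,ss·Vd·(1−f)/f.
D = 6 × 20 × (1−f)/f ≈ 6 × 20 × 1.19365 ≈ 143.24 mg.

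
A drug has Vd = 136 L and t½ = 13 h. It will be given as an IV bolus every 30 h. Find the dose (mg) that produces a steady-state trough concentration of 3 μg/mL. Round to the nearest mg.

1612 mg

τ/t½ = 30/13 ≈ 2.3077, so f = (1/2)^(30/13) ≈ 0.201983.
Cmin,ss = (D/Vd)·f/(1−f), so D = Cmin,ss·Vd·(1−f)/f.
D = 3 × 136 × (1−f)/f ≈ 3 × 136 × 3.95091 ≈ 1611.97 mg.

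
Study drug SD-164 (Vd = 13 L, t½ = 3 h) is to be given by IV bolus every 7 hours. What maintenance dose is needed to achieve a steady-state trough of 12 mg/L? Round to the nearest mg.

630 mg

τ/t½ = 7/3 ≈ 2.3333, so f = (1/2)^(7/3) ≈ 0.198425.
Cmin,ss = (D/Vd)·f/(1−f), so D = Cmin,ss·Vd·(1−f)/f.
D = 12 × 13 × (1−f)/f ≈ 12 × 13 × 4.03969 ≈ 630.19 mg.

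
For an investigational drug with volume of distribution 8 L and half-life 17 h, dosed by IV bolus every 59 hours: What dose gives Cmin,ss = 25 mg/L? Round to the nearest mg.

2017 mg

τ/t½ = 59/17 ≈ 3.4706, so f = (1/2)^(59/17) ≈ 0.090209.
Cmin,ss = (D/Vd)·f/(1−f), so D = Cmin,ss·Vd·(1−f)/f.
D = 25 × 8 × (1−f)/f ≈ 25 × 8 × 10.08537 ≈ 2017.07 mg.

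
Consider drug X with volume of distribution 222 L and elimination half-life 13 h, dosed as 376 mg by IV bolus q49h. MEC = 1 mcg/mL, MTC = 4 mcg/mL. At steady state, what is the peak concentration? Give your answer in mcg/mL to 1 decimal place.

τ/t½ = 49/13 ≈ 3.7692, so fraction remaining f = (1/2)^(49/13) ≈ 0.0733.
At steady state, accumulation factor R = 1/(1 − e^(−kτ)) ≈ 1.0791.
Each bolus raises the concentration by D/Vd = 376/222 ≈ 1.694 mcg/mL.
Steady-state peak Cmax,ss = C₀·R ≈ 1.694 × 1.0791 ≈ 1.828 mcg/mL.
Peak 1.8 mcg/mL vs MTC 4 mcg/mL: below toxic threshold.

1.8 mcg/mL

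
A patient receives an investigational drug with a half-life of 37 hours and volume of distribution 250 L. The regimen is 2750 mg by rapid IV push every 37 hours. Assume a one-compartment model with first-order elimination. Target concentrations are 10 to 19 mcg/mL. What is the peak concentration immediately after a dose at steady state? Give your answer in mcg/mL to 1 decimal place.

τ = 37 h = 1 half-life, so f = (1/2)^1 = 0.5.
At steady state, R = 1/(1 − 0.5) = 2/1.
Single-dose peak C₀ = D/Vd = 2750/250 = 11 mcg/mL.
Steady-state peak Cmax,ss = C₀·R = 11 × 2/1 ≈ 22.000 mcg/mL.
Peak 22.0 mcg/mL vs MTC 19 mcg/mL: exceeds toxic threshold.

22.0 mcg/mL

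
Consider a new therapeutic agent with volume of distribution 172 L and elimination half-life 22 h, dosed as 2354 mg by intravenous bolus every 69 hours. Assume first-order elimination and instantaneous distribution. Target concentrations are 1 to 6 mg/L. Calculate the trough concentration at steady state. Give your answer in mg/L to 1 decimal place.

1.8 mg/L

τ/t½ = 69/22 ≈ 3.1364, so fraction remaining f = (1/2)^(69/22) ≈ 0.1137.
Each bolus raises the concentration by D/Vd = 2354/172 ≈ 13.686 mg/L.
Steady-state trough Cmin,ss = C₀·f/(1−f) ≈ 13.686 × 0.1137/0.8863 ≈ 1.756 mg/L.
Trough 1.8 mg/L vs MEC 1 mg/L: adequate.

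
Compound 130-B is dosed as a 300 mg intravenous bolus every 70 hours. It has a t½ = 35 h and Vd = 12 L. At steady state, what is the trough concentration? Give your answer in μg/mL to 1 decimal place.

8.3 μg/mL

τ = 70 h = 2 half-lives, so f = (1/2)^2 = 0.25.
Accumulation ratio R = 1/(1 − f) = 1/0.75 = 4/3.
Single-dose peak C₀ = D/Vd = 300/12 = 25 μg/mL.
Steady-state peak Cmax,ss = C₀·R = 25 × 4/3 ≈ 33.333 μg/mL.
Steady-state trough Cmin,ss = Cmax,ss·f ≈ 33.333 × 0.25 ≈ 8.333 μg/mL.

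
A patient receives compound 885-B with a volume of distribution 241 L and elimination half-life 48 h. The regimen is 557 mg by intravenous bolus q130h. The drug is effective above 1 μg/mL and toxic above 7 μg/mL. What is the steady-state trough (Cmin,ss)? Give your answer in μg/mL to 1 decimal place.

0.4 μg/mL

k = ln2/t½ = ln2/48 ≈ 0.014441 h⁻¹; fraction remaining f = e^(−kτ) = e^(−0.014441×130) ≈ 0.1530.
At steady state, accumulation factor R = 1/(1 − e^(−kτ)) ≈ 1.1806.
Single-dose peak C₀ = D/Vd = 557/241 ≈ 2.311 μg/mL.
Cmax,ss = C₀/(1 − f) ≈ 2.311/0.8470 ≈ 2.728 μg/mL.
One interval later, Cmin,ss = Cmax,ss·e^(−kτ) ≈ 2.728 × 0.1530 ≈ 0.417 μg/mL.
Trough 0.4 μg/mL vs MEC 1 μg/mL: subtherapeutic.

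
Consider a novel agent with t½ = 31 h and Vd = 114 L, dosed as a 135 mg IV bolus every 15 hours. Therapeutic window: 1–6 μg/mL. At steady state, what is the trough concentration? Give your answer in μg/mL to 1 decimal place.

3.0 μg/mL

k = ln2/t½ = ln2/31 ≈ 0.022360 h⁻¹; fraction remaining f = e^(−kτ) = e^(−0.022360×15) ≈ 0.7151.
Single-dose peak C₀ = D/Vd = 135/114 ≈ 1.184 μg/mL.
Steady-state trough Cmin,ss = C₀·f/(1−f) ≈ 1.184 × 0.7151/0.2849 ≈ 2.972 μg/mL.
Trough 3.0 μg/mL vs MEC 1 μg/mL: adequate.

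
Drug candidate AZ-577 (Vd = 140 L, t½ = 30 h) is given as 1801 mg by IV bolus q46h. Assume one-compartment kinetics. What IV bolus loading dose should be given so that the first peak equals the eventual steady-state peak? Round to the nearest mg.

2752 mg

f = (1/2)^(46/30) ≈ 0.345478; accumulation ratio R = 1/(1−f) ≈ 1.52783.
Loading dose to hit Cmax,ss on first dose: D_load = D_maint·R ≈ 1801 × 1.52783 ≈ 2751.62 mg.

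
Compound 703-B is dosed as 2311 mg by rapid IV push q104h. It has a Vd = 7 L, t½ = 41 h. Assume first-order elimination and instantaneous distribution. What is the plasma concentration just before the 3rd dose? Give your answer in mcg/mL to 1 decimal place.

f = (1/2)^(τ/t½) = (1/2)^(104/41) ≈ 0.1724.
C₀ = D/Vd = 2311/7 ≈ 330.143 mcg/mL.
Before the 3rd dose, 2 doses have been given. Superposition: Cmin = C₀·(f + f²).
≈ 330.143 × (0.1724 + 0.0297) ≈ 330.143 × 0.2021 ≈ 66.722 mcg/mL.

66.7 mcg/mL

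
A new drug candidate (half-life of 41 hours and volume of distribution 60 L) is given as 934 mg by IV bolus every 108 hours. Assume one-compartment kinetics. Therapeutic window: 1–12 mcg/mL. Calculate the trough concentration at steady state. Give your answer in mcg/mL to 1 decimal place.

k = ln2/t½ = ln2/41 ≈ 0.016906 h⁻¹; fraction remaining f = e^(−kτ) = e^(−0.016906×108) ≈ 0.1611.
Each bolus raises the concentration by D/Vd = 934/60 ≈ 15.567 mcg/mL.
Steady-state trough Cmin,ss = C₀·f/(1−f) ≈ 15.567 × 0.1611/0.8389 ≈ 2.989 mcg/mL.
Trough 3.0 mcg/mL vs MEC 1 mcg/mL: adequate.

3.0 mcg/mL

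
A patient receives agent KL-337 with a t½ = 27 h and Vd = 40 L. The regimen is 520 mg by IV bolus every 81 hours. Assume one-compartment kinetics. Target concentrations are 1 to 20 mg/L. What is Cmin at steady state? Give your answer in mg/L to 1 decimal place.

1.9 mg/L

The dosing interval is 3 half-lives, so f = 2^(−3) = 0.125.
Accumulation ratio R = 1/(1 − f) = 1/0.875 = 8/7.
Single-dose peak C₀ = D/Vd = 520/40 = 13 mg/L.
Steady-state peak Cmax,ss = C₀·R = 13 × 8/7 ≈ 14.857 mg/L.
Steady-state trough Cmin,ss = Cmax,ss·f ≈ 14.857 × 0.125 ≈ 1.857 mg/L.
Trough 1.9 mg/L vs MEC 1 mg/L: adequate.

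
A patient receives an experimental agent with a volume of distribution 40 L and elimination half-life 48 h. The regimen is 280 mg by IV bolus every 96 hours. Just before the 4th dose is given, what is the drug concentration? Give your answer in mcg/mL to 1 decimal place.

f = (1/2)^(τ/t½) = (1/2)^(96/48) ≈ 0.2500.
C₀ = D/Vd = 280/40 ≈ 7.000 mcg/mL.
Before the 4th dose, 3 doses have been given. Superposition: Cmin = C₀·(f + f² + … + f^3).
≈ 7.000 × (0.2500 + 0.0625 + 0.0156) ≈ 7.000 × 0.3281 ≈ 2.297 mcg/mL.

2.3 mcg/mL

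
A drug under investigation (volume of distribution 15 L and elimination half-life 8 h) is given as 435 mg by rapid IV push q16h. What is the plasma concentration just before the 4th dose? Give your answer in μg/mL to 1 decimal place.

f = (1/2)^(τ/t½) = (1/2)^(16/8) ≈ 0.2500.
C₀ = D/Vd = 435/15 ≈ 29.000 μg/mL.
Before the 4th dose, 3 doses have been given. Superposition: Cmin = C₀·(f + f² + … + f^3).
≈ 29.000 × (0.2500 + 0.0625 + 0.0156) ≈ 29.000 × 0.3281 ≈ 9.515 μg/mL.

9.5 μg/mL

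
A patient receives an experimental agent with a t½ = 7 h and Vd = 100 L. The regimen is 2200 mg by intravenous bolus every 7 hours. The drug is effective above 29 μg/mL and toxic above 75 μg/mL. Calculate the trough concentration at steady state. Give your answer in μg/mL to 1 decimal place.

22.0 μg/mL

τ = 7 h = 1 half-life, so f = (1/2)^1 = 0.5.
Accumulation ratio R = 1/(1 − f) = 1/0.5 = 2/1.
Single-dose peak C₀ = D/Vd = 2200/100 = 22 μg/mL.
Steady-state peak Cmax,ss = C₀·R = 22 × 2/1 ≈ 44.000 μg/mL.
Steady-state trough Cmin,ss = Cmax,ss·f ≈ 44.000 × 0.5 ≈ 22.000 μg/mL.
Trough 22.0 μg/mL vs MEC 29 μg/mL: subtherapeutic.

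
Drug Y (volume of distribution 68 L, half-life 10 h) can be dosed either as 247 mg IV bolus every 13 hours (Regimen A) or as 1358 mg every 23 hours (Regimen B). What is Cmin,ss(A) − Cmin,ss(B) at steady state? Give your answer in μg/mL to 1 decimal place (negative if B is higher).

Regimen A: f = (1/2)^(13/10) ≈ 0.4061; Cmin,ss = (247/68)·f/(1−f) ≈ 2.484 μg/mL.
Regimen B: f = (1/2)^(23/10) ≈ 0.2031; Cmin,ss = (1358/68)·f/(1−f) ≈ 5.090 μg/mL.
Difference ≈ 2.484 − 5.090 ≈ -2.606 μg/mL.

-2.6 μg/mL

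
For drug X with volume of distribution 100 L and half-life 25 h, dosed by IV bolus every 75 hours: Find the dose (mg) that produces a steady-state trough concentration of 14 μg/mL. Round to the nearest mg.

9800 mg

τ/t½ = 75/25 ≈ 3, so f = (1/2)^(75/25) ≈ 0.125000.
Cmin,ss = (D/Vd)·f/(1−f), so D = Cmin,ss·Vd·(1−f)/f.
D = 14 × 100 × (1−f)/f ≈ 14 × 100 × 7.00000 ≈ 9800.00 mg.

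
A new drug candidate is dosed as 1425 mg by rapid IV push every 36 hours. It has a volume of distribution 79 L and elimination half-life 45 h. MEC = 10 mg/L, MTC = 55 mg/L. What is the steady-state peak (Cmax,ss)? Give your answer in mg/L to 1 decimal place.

42.4 mg/L

Over one 36-h interval, 36/45 ≈ 0.8 half-lives elapse, leaving f ≈ 0.5743 of each dose.
At steady state, accumulation factor R = 1/(1 − e^(−kτ)) ≈ 2.3491.
Single-dose peak C₀ = D/Vd = 1425/79 ≈ 18.038 mg/L.
Cmax,ss = C₀/(1 − f) ≈ 18.038/0.4257 ≈ 42.373 mg/L.
Peak 42.4 mg/L vs MTC 55 mg/L: below toxic threshold.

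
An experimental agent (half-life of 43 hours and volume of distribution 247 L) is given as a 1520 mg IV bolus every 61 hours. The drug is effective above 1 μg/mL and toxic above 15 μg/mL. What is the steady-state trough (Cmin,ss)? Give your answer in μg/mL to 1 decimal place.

Over one 61-h interval, 61/43 ≈ 1.4186 half-lives elapse, leaving f ≈ 0.3741 of each dose.
Accumulation ratio R = 1/(1 − f) ≈ 1/0.6259 ≈ 1.5977.
Single-dose peak C₀ = D/Vd = 1520/247 ≈ 6.154 μg/mL.
Steady-state peak Cmax,ss = C₀·R ≈ 6.154 × 1.5977 ≈ 9.832 μg/mL.
One interval later, Cmin,ss = Cmax,ss·e^(−kτ) ≈ 9.832 × 0.3741 ≈ 3.678 μg/mL.
Trough 3.7 μg/mL vs MEC 1 μg/mL: adequate.

3.7 μg/mL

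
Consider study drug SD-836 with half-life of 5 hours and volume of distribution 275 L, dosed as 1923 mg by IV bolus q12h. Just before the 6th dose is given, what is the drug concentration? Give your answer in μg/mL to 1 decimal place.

f = (1/2)^(τ/t½) = (1/2)^(12/5) ≈ 0.1895.
C₀ = D/Vd = 1923/275 ≈ 6.993 μg/mL.
Before the 6th dose, 5 doses have been given. Superposition: Cmin = C₀·(f + f² + … + f^5).
≈ 6.993 × (0.1895 + 0.0359 + 0.0068 + 0.0013 + 0.0002) ≈ 6.993 × 0.2337 ≈ 1.634 μg/mL.

1.6 μg/mL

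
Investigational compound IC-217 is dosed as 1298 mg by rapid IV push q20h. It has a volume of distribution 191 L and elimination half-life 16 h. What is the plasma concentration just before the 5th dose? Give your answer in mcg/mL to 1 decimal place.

4.8 mcg/mL

f = (1/2)^(τ/t½) = (1/2)^(20/16) ≈ 0.4204.
C₀ = D/Vd = 1298/191 ≈ 6.796 mcg/mL.
Before the 5th dose, 4 doses have been given. Superposition: Cmin = C₀·(f + f² + … + f^4).
≈ 6.796 × (0.4204 + 0.1767 + 0.0743 + 0.0312) ≈ 6.796 × 0.7026 ≈ 4.775 mcg/mL.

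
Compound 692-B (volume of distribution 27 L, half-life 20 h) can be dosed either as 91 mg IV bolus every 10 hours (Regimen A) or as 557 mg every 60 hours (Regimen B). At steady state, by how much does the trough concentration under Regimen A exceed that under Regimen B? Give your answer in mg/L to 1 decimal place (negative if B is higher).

5.2 mg/L

Regimen A: f = (1/2)^(10/20) ≈ 0.7071; Cmin,ss = (91/27)·f/(1−f) ≈ 8.137 mg/L.
Regimen B: f = (1/2)^(60/20) ≈ 0.1250; Cmin,ss = (557/27)·f/(1−f) ≈ 2.947 mg/L.
Difference ≈ 8.137 − 2.947 ≈ 5.190 mg/L.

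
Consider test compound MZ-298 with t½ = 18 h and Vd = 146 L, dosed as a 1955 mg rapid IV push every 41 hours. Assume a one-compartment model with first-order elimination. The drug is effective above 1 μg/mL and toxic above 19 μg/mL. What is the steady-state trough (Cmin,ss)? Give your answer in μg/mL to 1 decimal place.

3.5 μg/mL

Over one 41-h interval, 41/18 ≈ 2.2778 half-lives elapse, leaving f ≈ 0.2062 of each dose.
At steady state, accumulation factor R = 1/(1 − e^(−kτ)) ≈ 1.2598.
Single-dose peak C₀ = D/Vd = 1955/146 ≈ 13.390 μg/mL.
Cmax,ss = C₀/(1 − f) ≈ 13.390/0.7938 ≈ 16.868 μg/mL.
One interval later, Cmin,ss = Cmax,ss·e^(−kτ) ≈ 16.868 × 0.2062 ≈ 3.478 μg/mL.
Trough 3.5 μg/mL vs MEC 1 μg/mL: adequate.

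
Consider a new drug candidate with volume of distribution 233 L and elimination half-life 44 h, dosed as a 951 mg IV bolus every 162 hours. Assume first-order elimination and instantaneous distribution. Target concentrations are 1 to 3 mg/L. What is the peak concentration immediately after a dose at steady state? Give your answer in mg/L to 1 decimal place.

k = ln2/t½ = ln2/44 ≈ 0.015753 h⁻¹; fraction remaining f = e^(−kτ) = e^(−0.015753×162) ≈ 0.0779.
At steady state, accumulation factor R = 1/(1 − e^(−kτ)) ≈ 1.0845.
Each bolus raises the concentration by D/Vd = 951/233 ≈ 4.082 mg/L.
Steady-state peak Cmax,ss = C₀·R ≈ 4.082 × 1.0845 ≈ 4.427 mg/L.
Peak 4.4 mg/L vs MTC 3 mg/L: exceeds toxic threshold.

4.4 mg/L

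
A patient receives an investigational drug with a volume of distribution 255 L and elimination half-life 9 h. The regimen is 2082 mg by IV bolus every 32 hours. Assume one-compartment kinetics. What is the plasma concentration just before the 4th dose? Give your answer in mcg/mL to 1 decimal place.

0.8 mcg/mL

f = (1/2)^(τ/t½) = (1/2)^(32/9) ≈ 0.0850.
C₀ = D/Vd = 2082/255 ≈ 8.165 mcg/mL.
Before the 4th dose, 3 doses have been given. Superposition: Cmin = C₀·(f + f² + … + f^3).
≈ 8.165 × (0.0850 + 0.0072 + 0.0006) ≈ 8.165 × 0.0928 ≈ 0.758 mcg/mL.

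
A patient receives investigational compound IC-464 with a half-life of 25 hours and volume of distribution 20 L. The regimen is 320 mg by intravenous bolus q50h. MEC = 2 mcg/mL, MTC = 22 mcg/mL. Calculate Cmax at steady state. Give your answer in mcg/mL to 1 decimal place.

τ = 50 h = 2 half-lives, so f = (1/2)^2 = 0.25.
Accumulation ratio R = 1/(1 − f) = 1/0.75 = 4/3.
Single-dose peak C₀ = D/Vd = 320/20 = 16 mcg/mL.
Steady-state peak Cmax,ss = C₀·R = 16 × 4/3 ≈ 21.333 mcg/mL.
Peak 21.3 mcg/mL vs MTC 22 mcg/mL: below toxic threshold.

21.3 mcg/mL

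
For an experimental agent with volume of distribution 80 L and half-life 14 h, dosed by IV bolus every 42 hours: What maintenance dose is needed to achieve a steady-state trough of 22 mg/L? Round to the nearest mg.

τ/t½ = 42/14 ≈ 3, so f = (1/2)^(42/14) ≈ 0.125000.
Cmin,ss = (D/Vd)·f/(1−f), so D = Cmin,ss·Vd·(1−f)/f.
D = 22 × 80 × (1−f)/f ≈ 22 × 80 × 7.00000 ≈ 12320.00 mg.

12320 mg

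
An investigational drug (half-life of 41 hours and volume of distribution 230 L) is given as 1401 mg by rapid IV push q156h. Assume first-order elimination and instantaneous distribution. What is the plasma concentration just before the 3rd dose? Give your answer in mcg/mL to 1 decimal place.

0.5 mcg/mL

f = (1/2)^(τ/t½) = (1/2)^(156/41) ≈ 0.0716.
C₀ = D/Vd = 1401/230 ≈ 6.091 mcg/mL.
Before the 3rd dose, 2 doses have been given. Superposition: Cmin = C₀·(f + f²).
≈ 6.091 × (0.0716 + 0.0051) ≈ 6.091 × 0.0767 ≈ 0.467 mcg/mL.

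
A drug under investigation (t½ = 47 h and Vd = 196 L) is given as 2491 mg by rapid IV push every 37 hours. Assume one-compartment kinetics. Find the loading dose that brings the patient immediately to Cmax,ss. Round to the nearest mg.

5923 mg

f = (1/2)^(37/47) ≈ 0.579454; accumulation ratio R = 1/(1−f) ≈ 2.37786.
Loading dose to hit Cmax,ss on first dose: D_load = D_maint·R ≈ 2491 × 2.37786 ≈ 5923.25 mg.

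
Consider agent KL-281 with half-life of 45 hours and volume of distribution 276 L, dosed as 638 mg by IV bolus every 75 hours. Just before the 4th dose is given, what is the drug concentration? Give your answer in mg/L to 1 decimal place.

f = (1/2)^(τ/t½) = (1/2)^(75/45) ≈ 0.3150.
C₀ = D/Vd = 638/276 ≈ 2.312 mg/L.
Before the 4th dose, 3 doses have been given. Superposition: Cmin = C₀·(f + f² + … + f^3).
≈ 2.312 × (0.3150 + 0.0992 + 0.0313) ≈ 2.312 × 0.4455 ≈ 1.030 mg/L.

1.0 mg/L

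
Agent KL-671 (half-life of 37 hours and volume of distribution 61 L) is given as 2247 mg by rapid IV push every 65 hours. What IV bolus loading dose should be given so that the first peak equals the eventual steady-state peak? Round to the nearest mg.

3191 mg

f = (1/2)^(65/37) ≈ 0.295913; accumulation ratio R = 1/(1−f) ≈ 1.42028.
Loading dose to hit Cmax,ss on first dose: D_load = D_maint·R ≈ 2247 × 1.42028 ≈ 3191.37 mg.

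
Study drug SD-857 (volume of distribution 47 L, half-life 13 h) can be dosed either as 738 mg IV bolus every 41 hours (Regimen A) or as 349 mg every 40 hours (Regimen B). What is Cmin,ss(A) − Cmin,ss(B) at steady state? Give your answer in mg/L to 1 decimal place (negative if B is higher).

Regimen A: f = (1/2)^(41/13) ≈ 0.1124; Cmin,ss = (738/47)·f/(1−f) ≈ 1.988 mg/L.
Regimen B: f = (1/2)^(40/13) ≈ 0.1185; Cmin,ss = (349/47)·f/(1−f) ≈ 0.998 mg/L.
Difference ≈ 1.988 − 0.998 ≈ 0.990 mg/L.

1.0 mg/L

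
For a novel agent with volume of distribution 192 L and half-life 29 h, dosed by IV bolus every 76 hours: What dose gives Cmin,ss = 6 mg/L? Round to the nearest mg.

τ/t½ = 76/29 ≈ 2.6207, so f = (1/2)^(76/29) ≈ 0.162590.
Cmin,ss = (D/Vd)·f/(1−f), so D = Cmin,ss·Vd·(1−f)/f.
D = 6 × 192 × (1−f)/f ≈ 6 × 192 × 5.15044 ≈ 5933.31 mg.

5933 mg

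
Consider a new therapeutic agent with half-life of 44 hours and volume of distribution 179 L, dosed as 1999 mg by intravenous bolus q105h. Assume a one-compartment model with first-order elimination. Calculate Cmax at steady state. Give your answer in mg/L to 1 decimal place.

13.8 mg/L

k = ln2/t½ = ln2/44 ≈ 0.015753 h⁻¹; fraction remaining f = e^(−kτ) = e^(−0.015753×105) ≈ 0.1913.
At steady state, accumulation factor R = 1/(1 − e^(−kτ)) ≈ 1.2366.
Each bolus raises the concentration by D/Vd = 1999/179 ≈ 11.168 mg/L.
Cmax,ss = C₀/(1 − f) ≈ 11.168/0.8087 ≈ 13.810 mg/L.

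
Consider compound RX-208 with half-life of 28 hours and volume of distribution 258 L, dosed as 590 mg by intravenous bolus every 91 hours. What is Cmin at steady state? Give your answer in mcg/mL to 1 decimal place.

k = ln2/t½ = ln2/28 ≈ 0.024755 h⁻¹; fraction remaining f = e^(−kτ) = e^(−0.024755×91) ≈ 0.1051.
At steady state, accumulation factor R = 1/(1 − e^(−kτ)) ≈ 1.1174.
Each bolus raises the concentration by D/Vd = 590/258 ≈ 2.287 mcg/mL.
Cmax,ss = C₀/(1 − f) ≈ 2.287/0.8949 ≈ 2.556 mcg/mL.
Steady-state trough Cmin,ss = Cmax,ss·f ≈ 2.556 × 0.1051 ≈ 0.269 mcg/mL.

0.3 mcg/mL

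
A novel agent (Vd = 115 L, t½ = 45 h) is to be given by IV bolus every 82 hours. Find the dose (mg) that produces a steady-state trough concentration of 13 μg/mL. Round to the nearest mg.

3792 mg

τ/t½ = 82/45 ≈ 1.8222, so f = (1/2)^(82/45) ≈ 0.282785.
Cmin,ss = (D/Vd)·f/(1−f), so D = Cmin,ss·Vd·(1−f)/f.
D = 13 × 115 × (1−f)/f ≈ 13 × 115 × 2.53626 ≈ 3791.71 mg.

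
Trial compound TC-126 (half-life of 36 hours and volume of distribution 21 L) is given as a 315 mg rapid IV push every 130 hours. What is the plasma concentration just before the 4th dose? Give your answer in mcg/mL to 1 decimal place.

f = (1/2)^(τ/t½) = (1/2)^(130/36) ≈ 0.0818.
C₀ = D/Vd = 315/21 ≈ 15.000 mcg/mL.
Before the 4th dose, 3 doses have been given. Superposition: Cmin = C₀·(f + f² + … + f^3).
≈ 15.000 × (0.0818 + 0.0067 + 0.0005) ≈ 15.000 × 0.0890 ≈ 1.335 mcg/mL.

1.3 mcg/mL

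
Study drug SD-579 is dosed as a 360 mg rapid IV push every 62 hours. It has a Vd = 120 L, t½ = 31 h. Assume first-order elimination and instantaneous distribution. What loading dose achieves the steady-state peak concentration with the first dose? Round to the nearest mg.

480 mg

f = (1/2)^(62/31) ≈ 0.250000; accumulation ratio R = 1/(1−f) ≈ 1.33333.
Loading dose to hit Cmax,ss on first dose: D_load = D_maint·R ≈ 360 × 1.33333 ≈ 480.00 mg.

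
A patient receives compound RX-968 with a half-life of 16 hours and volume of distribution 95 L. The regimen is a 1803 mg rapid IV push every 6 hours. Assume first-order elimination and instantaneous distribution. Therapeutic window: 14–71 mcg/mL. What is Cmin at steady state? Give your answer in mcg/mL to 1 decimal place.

63.9 mcg/mL

Over one 6-h interval, 6/16 ≈ 0.375 half-lives elapse, leaving f ≈ 0.7711 of each dose.
Accumulation ratio R = 1/(1 − f) ≈ 1/0.2289 ≈ 4.3687.
Each bolus raises the concentration by D/Vd = 1803/95 ≈ 18.979 mcg/mL.
Steady-state peak Cmax,ss = C₀·R ≈ 18.979 × 4.3687 ≈ 82.914 mcg/mL.
One interval later, Cmin,ss = Cmax,ss·e^(−kτ) ≈ 82.914 × 0.7711 ≈ 63.935 mcg/mL.
Trough 63.9 mcg/mL vs MEC 14 mcg/mL: adequate.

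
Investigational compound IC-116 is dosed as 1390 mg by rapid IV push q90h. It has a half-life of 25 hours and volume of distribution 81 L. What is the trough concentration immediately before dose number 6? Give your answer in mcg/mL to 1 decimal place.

f = (1/2)^(τ/t½) = (1/2)^(90/25) ≈ 0.0825.
C₀ = D/Vd = 1390/81 ≈ 17.160 mcg/mL.
Before the 6th dose, 5 doses have been given. Superposition: Cmin = C₀·(f + f² + … + f^5).
≈ 17.160 × (0.0825 + 0.0068 + 0.0006 + 0.0000 + 0.0000) ≈ 17.160 × 0.0899 ≈ 1.543 mcg/mL.

1.5 mcg/mL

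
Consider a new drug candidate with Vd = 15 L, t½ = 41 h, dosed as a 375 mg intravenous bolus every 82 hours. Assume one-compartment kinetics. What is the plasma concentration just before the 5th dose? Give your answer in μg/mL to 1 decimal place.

8.3 μg/mL

f = (1/2)^(τ/t½) = (1/2)^(82/41) ≈ 0.2500.
C₀ = D/Vd = 375/15 ≈ 25.000 μg/mL.
Before the 5th dose, 4 doses have been given. Superposition: Cmin = C₀·(f + f² + … + f^4).
≈ 25.000 × (0.2500 + 0.0625 + 0.0156 + 0.0039) ≈ 25.000 × 0.3320 ≈ 8.300 μg/mL.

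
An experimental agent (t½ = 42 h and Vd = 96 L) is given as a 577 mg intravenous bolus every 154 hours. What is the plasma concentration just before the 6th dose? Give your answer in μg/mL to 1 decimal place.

0.5 μg/mL

f = (1/2)^(τ/t½) = (1/2)^(154/42) ≈ 0.0787.
C₀ = D/Vd = 577/96 ≈ 6.010 μg/mL.
Before the 6th dose, 5 doses have been given. Superposition: Cmin = C₀·(f + f² + … + f^5).
≈ 6.010 × (0.0787 + 0.0062 + 0.0005 + 0.0000 + 0.0000) ≈ 6.010 × 0.0854 ≈ 0.513 μg/mL.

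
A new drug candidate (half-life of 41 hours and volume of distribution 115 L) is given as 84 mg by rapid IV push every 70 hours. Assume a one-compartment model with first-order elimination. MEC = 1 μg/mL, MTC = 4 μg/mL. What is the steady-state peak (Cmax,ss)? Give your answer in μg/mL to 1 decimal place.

k = ln2/t½ = ln2/41 ≈ 0.016906 h⁻¹; fraction remaining f = e^(−kτ) = e^(−0.016906×70) ≈ 0.3062.
Accumulation ratio R = 1/(1 − f) ≈ 1/0.6938 ≈ 1.4413.
Each bolus raises the concentration by D/Vd = 84/115 ≈ 0.730 μg/mL.
Cmax,ss = C₀/(1 − f) ≈ 0.730/0.6938 ≈ 1.052 μg/mL.
Peak 1.1 μg/mL vs MTC 4 μg/mL: below toxic threshold.

1.1 μg/mL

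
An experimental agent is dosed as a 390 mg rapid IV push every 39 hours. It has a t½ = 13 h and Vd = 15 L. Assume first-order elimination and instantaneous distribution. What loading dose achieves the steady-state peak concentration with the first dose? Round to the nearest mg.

f = (1/2)^(39/13) ≈ 0.125000; accumulation ratio R = 1/(1−f) ≈ 1.14286.
Loading dose to hit Cmax,ss on first dose: D_load = D_maint·R ≈ 390 × 1.14286 ≈ 445.72 mg.

446 mg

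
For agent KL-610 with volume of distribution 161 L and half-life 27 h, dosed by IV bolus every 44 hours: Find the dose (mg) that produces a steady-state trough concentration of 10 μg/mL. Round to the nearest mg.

3372 mg

τ/t½ = 44/27 ≈ 1.6296, so f = (1/2)^(44/27) ≈ 0.323171.
Cmin,ss = (D/Vd)·f/(1−f), so D = Cmin,ss·Vd·(1−f)/f.
D = 10 × 161 × (1−f)/f ≈ 10 × 161 × 2.09434 ≈ 3371.89 mg.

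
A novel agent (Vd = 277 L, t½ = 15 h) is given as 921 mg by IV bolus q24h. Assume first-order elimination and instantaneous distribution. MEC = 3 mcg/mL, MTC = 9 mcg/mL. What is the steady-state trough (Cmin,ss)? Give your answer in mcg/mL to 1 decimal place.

1.6 mcg/mL

k = ln2/t½ = ln2/15 ≈ 0.046210 h⁻¹; fraction remaining f = e^(−kτ) = e^(−0.046210×24) ≈ 0.3299.
Single-dose peak C₀ = D/Vd = 921/277 ≈ 3.325 mcg/mL.
Steady-state trough Cmin,ss = C₀·f/(1−f) ≈ 3.325 × 0.3299/0.6701 ≈ 1.637 mcg/mL.
Trough 1.6 mcg/mL vs MEC 3 mcg/mL: subtherapeutic.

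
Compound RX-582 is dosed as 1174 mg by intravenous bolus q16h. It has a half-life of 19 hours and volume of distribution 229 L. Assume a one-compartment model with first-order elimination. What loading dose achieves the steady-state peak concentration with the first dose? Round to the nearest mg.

2655 mg

f = (1/2)^(16/19) ≈ 0.557829; accumulation ratio R = 1/(1−f) ≈ 2.26157.
Loading dose to hit Cmax,ss on first dose: D_load = D_maint·R ≈ 1174 × 2.26157 ≈ 2655.08 mg.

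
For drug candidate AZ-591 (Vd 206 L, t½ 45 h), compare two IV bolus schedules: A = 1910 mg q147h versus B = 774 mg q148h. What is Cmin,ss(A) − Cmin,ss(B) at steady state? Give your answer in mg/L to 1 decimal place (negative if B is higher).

Regimen A: f = (1/2)^(147/45) ≈ 0.1039; Cmin,ss = (1910/206)·f/(1−f) ≈ 1.075 mg/L.
Regimen B: f = (1/2)^(148/45) ≈ 0.1023; Cmin,ss = (774/206)·f/(1−f) ≈ 0.428 mg/L.
Difference ≈ 1.075 − 0.428 ≈ 0.647 mg/L.

0.6 mg/L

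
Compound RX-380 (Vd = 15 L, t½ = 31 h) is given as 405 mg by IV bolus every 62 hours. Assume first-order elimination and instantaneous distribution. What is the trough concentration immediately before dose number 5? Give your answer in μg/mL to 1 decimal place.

9.0 μg/mL

f = (1/2)^(τ/t½) = (1/2)^(62/31) ≈ 0.2500.
C₀ = D/Vd = 405/15 ≈ 27.000 μg/mL.
Before the 5th dose, 4 doses have been given. Superposition: Cmin = C₀·(f + f² + … + f^4).
≈ 27.000 × (0.2500 + 0.0625 + 0.0156 + 0.0039) ≈ 27.000 × 0.3320 ≈ 8.964 μg/mL.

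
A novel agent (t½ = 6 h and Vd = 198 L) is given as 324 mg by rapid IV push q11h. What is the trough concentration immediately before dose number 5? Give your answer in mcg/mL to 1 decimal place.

f = (1/2)^(τ/t½) = (1/2)^(11/6) ≈ 0.2806.
C₀ = D/Vd = 324/198 ≈ 1.636 mcg/mL.
Before the 5th dose, 4 doses have been given. Superposition: Cmin = C₀·(f + f² + … + f^4).
≈ 1.636 × (0.2806 + 0.0787 + 0.0221 + 0.0062) ≈ 1.636 × 0.3876 ≈ 0.634 mcg/mL.

0.6 mcg/mL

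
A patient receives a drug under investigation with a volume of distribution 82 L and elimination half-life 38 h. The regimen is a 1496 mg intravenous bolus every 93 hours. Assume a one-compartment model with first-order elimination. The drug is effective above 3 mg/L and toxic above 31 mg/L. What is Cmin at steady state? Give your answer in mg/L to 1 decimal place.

Over one 93-h interval, 93/38 ≈ 2.4474 half-lives elapse, leaving f ≈ 0.1833 of each dose.
Single-dose peak C₀ = D/Vd = 1496/82 ≈ 18.244 mg/L.
Steady-state trough Cmin,ss = C₀·f/(1−f) ≈ 18.244 × 0.1833/0.8167 ≈ 4.095 mg/L.
Trough 4.1 mg/L vs MEC 3 mg/L: adequate.

4.1 mg/L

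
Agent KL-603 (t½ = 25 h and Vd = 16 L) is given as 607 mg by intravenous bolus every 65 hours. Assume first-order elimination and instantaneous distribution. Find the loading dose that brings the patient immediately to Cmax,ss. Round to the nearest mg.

727 mg

f = (1/2)^(65/25) ≈ 0.164938; accumulation ratio R = 1/(1−f) ≈ 1.19752.
Loading dose to hit Cmax,ss on first dose: D_load = D_maint·R ≈ 607 × 1.19752 ≈ 726.89 mg.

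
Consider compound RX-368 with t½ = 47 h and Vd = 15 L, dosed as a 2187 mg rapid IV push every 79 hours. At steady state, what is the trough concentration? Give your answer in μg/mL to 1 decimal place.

τ/t½ = 79/47 ≈ 1.6809, so fraction remaining f = (1/2)^(79/47) ≈ 0.3119.
At steady state, accumulation factor R = 1/(1 − e^(−kτ)) ≈ 1.4533.
Each bolus raises the concentration by D/Vd = 2187/15 ≈ 145.800 μg/mL.
Steady-state peak Cmax,ss = C₀·R ≈ 145.800 × 1.4533 ≈ 211.891 μg/mL.
Steady-state trough Cmin,ss = Cmax,ss·f ≈ 211.891 × 0.3119 ≈ 66.089 μg/mL.

66.1 μg/mL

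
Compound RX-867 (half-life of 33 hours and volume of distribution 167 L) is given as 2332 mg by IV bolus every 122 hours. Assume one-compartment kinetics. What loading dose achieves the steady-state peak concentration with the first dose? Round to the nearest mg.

f = (1/2)^(122/33) ≈ 0.077108; accumulation ratio R = 1/(1−f) ≈ 1.08355.
Loading dose to hit Cmax,ss on first dose: D_load = D_maint·R ≈ 2332 × 1.08355 ≈ 2526.84 mg.

2527 mg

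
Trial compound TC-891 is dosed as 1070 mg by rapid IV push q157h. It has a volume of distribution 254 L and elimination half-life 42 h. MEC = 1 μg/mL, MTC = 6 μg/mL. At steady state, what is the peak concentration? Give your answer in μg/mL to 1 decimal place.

τ/t½ = 157/42 ≈ 3.7381, so fraction remaining f = (1/2)^(157/42) ≈ 0.0749.
At steady state, accumulation factor R = 1/(1 − e^(−kτ)) ≈ 1.0810.
Single-dose peak C₀ = D/Vd = 1070/254 ≈ 4.213 μg/mL.
Cmax,ss = C₀/(1 − f) ≈ 4.213/0.9251 ≈ 4.554 μg/mL.
Peak 4.6 μg/mL vs MTC 6 μg/mL: below toxic threshold.

4.6 μg/mL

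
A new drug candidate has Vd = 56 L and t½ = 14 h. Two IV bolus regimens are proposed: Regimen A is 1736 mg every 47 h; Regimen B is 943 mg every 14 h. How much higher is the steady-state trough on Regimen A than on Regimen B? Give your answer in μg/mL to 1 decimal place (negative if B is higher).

-13.5 μg/mL

Regimen A: f = (1/2)^(47/14) ≈ 0.0976; Cmin,ss = (1736/56)·f/(1−f) ≈ 3.353 μg/mL.
Regimen B: f = (1/2)^(14/14) ≈ 0.5000; Cmin,ss = (943/56)·f/(1−f) ≈ 16.839 μg/mL.
Difference ≈ 3.353 − 16.839 ≈ -13.486 μg/mL.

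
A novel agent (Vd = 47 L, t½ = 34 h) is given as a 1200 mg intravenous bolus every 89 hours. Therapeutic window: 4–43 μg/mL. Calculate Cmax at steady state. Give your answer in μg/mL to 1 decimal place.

k = ln2/t½ = ln2/34 ≈ 0.020387 h⁻¹; fraction remaining f = e^(−kτ) = e^(−0.020387×89) ≈ 0.1629.
At steady state, accumulation factor R = 1/(1 − e^(−kτ)) ≈ 1.1946.
Single-dose peak C₀ = D/Vd = 1200/47 ≈ 25.532 μg/mL.
Cmax,ss = C₀/(1 − f) ≈ 25.532/0.8371 ≈ 30.501 μg/mL.
Peak 30.5 μg/mL vs MTC 43 μg/mL: below toxic threshold.

30.5 μg/mL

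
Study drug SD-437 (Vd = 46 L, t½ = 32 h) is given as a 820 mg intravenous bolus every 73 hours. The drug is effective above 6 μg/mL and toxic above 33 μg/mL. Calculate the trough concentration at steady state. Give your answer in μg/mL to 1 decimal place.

4.6 μg/mL

τ/t½ = 73/32 ≈ 2.2812, so fraction remaining f = (1/2)^(73/32) ≈ 0.2057.
At steady state, accumulation factor R = 1/(1 − e^(−kτ)) ≈ 1.2590.
Single-dose peak C₀ = D/Vd = 820/46 ≈ 17.826 μg/mL.
Cmax,ss = C₀/(1 − f) ≈ 17.826/0.7943 ≈ 22.442 μg/mL.
Steady-state trough Cmin,ss = Cmax,ss·f ≈ 22.442 × 0.2057 ≈ 4.616 μg/mL.
Trough 4.6 μg/mL vs MEC 6 μg/mL: subtherapeutic.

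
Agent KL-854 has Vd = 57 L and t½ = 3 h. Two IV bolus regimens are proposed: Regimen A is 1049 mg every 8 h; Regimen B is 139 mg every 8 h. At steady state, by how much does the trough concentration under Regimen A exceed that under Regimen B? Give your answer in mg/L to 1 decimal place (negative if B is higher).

Regimen A: f = (1/2)^(8/3) ≈ 0.1575; Cmin,ss = (1049/57)·f/(1−f) ≈ 3.440 mg/L.
Regimen B: f = (1/2)^(8/3) ≈ 0.1575; Cmin,ss = (139/57)·f/(1−f) ≈ 0.456 mg/L.
Difference ≈ 3.440 − 0.456 ≈ 2.984 mg/L.

3.0 mg/L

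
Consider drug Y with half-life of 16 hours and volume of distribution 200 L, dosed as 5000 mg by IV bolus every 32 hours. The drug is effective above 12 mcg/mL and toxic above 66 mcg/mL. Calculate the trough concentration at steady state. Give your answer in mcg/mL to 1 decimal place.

8.3 mcg/mL

τ = 32 h = 2 half-lives, so f = (1/2)^2 = 0.25.
Accumulation ratio R = 1/(1 − f) = 1/0.75 = 4/3.
Single-dose peak C₀ = D/Vd = 5000/200 = 25 mcg/mL.
Steady-state peak Cmax,ss = C₀·R = 25 × 4/3 ≈ 33.333 mcg/mL.
Steady-state trough Cmin,ss = Cmax,ss·f ≈ 33.333 × 0.25 ≈ 8.333 mcg/mL.
Trough 8.3 mcg/mL vs MEC 12 mcg/mL: subtherapeutic.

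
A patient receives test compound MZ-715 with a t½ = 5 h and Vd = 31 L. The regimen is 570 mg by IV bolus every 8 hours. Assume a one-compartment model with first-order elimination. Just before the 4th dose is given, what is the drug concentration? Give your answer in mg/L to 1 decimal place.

f = (1/2)^(τ/t½) = (1/2)^(8/5) ≈ 0.3299.
C₀ = D/Vd = 570/31 ≈ 18.387 mg/L.
Before the 4th dose, 3 doses have been given. Superposition: Cmin = C₀·(f + f² + … + f^3).
≈ 18.387 × (0.3299 + 0.1088 + 0.0359) ≈ 18.387 × 0.4746 ≈ 8.726 mg/L.

8.7 mg/L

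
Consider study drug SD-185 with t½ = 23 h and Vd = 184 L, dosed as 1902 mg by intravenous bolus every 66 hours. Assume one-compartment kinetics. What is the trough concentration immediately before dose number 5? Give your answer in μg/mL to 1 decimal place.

1.6 μg/mL

f = (1/2)^(τ/t½) = (1/2)^(66/23) ≈ 0.1368.
C₀ = D/Vd = 1902/184 ≈ 10.337 μg/mL.
Before the 5th dose, 4 doses have been given. Superposition: Cmin = C₀·(f + f² + … + f^4).
≈ 10.337 × (0.1368 + 0.0187 + 0.0026 + 0.0004) ≈ 10.337 × 0.1585 ≈ 1.638 μg/mL.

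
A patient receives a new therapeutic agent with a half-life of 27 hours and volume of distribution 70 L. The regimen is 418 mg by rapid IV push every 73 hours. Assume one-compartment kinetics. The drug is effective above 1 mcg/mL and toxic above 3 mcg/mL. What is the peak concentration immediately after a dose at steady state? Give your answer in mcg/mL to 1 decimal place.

7.1 mcg/mL

k = ln2/t½ = ln2/27 ≈ 0.025672 h⁻¹; fraction remaining f = e^(−kτ) = e^(−0.025672×73) ≈ 0.1535.
At steady state, accumulation factor R = 1/(1 − e^(−kτ)) ≈ 1.1813.
Single-dose peak C₀ = D/Vd = 418/70 ≈ 5.971 mcg/mL.
Cmax,ss = C₀/(1 − f) ≈ 5.971/0.8465 ≈ 7.054 mcg/mL.
Peak 7.1 mcg/mL vs MTC 3 mcg/mL: exceeds toxic threshold.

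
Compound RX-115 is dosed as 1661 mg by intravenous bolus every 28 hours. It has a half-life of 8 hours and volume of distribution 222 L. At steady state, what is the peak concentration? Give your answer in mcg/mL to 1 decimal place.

k = ln2/t½ = ln2/8 ≈ 0.086643 h⁻¹; fraction remaining f = e^(−kτ) = e^(−0.086643×28) ≈ 0.0884.
At steady state, accumulation factor R = 1/(1 − e^(−kτ)) ≈ 1.0970.
Single-dose peak C₀ = D/Vd = 1661/222 ≈ 7.482 mcg/mL.
Steady-state peak Cmax,ss = C₀·R ≈ 7.482 × 1.0970 ≈ 8.208 mcg/mL.

8.2 mcg/mL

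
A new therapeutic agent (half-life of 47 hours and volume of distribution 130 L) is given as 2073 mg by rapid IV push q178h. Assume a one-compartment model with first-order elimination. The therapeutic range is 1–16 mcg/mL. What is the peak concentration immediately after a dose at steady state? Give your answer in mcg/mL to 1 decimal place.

17.2 mcg/mL

τ/t½ = 178/47 ≈ 3.7872, so fraction remaining f = (1/2)^(178/47) ≈ 0.0724.
At steady state, accumulation factor R = 1/(1 − e^(−kτ)) ≈ 1.0781.
Single-dose peak C₀ = D/Vd = 2073/130 ≈ 15.946 mcg/mL.
Cmax,ss = C₀/(1 − f) ≈ 15.946/0.9276 ≈ 17.191 mcg/mL.
Peak 17.2 mcg/mL vs MTC 16 mcg/mL: exceeds toxic threshold.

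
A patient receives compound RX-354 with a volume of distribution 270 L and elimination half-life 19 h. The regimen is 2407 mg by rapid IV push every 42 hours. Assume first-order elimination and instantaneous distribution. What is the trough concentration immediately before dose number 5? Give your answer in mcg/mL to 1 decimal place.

f = (1/2)^(τ/t½) = (1/2)^(42/19) ≈ 0.2161.
C₀ = D/Vd = 2407/270 ≈ 8.915 mcg/mL.
Before the 5th dose, 4 doses have been given. Superposition: Cmin = C₀·(f + f² + … + f^4).
≈ 8.915 × (0.2161 + 0.0467 + 0.0101 + 0.0022) ≈ 8.915 × 0.2751 ≈ 2.453 mcg/mL.

2.5 mcg/mL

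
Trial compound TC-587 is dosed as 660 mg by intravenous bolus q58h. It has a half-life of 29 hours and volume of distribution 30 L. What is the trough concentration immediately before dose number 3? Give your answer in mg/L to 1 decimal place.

f = (1/2)^(τ/t½) = (1/2)^(58/29) ≈ 0.2500.
C₀ = D/Vd = 660/30 ≈ 22.000 mg/L.
Before the 3rd dose, 2 doses have been given. Superposition: Cmin = C₀·(f + f²).
≈ 22.000 × (0.2500 + 0.0625) ≈ 22.000 × 0.3125 ≈ 6.875 mg/L.

6.9 mg/L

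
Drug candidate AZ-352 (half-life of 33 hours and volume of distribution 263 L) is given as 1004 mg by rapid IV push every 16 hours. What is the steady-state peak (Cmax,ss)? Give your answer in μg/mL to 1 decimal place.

13.4 μg/mL

τ/t½ = 16/33 ≈ 0.48485, so fraction remaining f = (1/2)^(16/33) ≈ 0.7146.
At steady state, accumulation factor R = 1/(1 − e^(−kτ)) ≈ 3.5039.
Single-dose peak C₀ = D/Vd = 1004/263 ≈ 3.817 μg/mL.
Steady-state peak Cmax,ss = C₀·R ≈ 3.817 × 3.5039 ≈ 13.374 μg/mL.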